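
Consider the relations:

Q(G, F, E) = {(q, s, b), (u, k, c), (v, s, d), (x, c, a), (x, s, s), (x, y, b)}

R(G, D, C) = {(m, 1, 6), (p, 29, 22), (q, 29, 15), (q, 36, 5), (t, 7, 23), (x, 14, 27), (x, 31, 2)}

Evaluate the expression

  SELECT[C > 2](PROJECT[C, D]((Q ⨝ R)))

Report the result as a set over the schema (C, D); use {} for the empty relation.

Natural join on G: {(q, s, b, 29, 15), (q, s, b, 36, 5), (x, c, a, 14, 27), (x, c, a, 31, 2), (x, s, s, 14, 27), (x, s, s, 31, 2), (x, y, b, 14, 27), (x, y, b, 31, 2)}
π[C, D]: project onto (C, D) (4 duplicate(s) eliminated) → {(15, 29), (2, 31), (27, 14), (5, 36)}
Selection C > 2: {(15, 29), (27, 14), (5, 36)}

{(15, 29), (27, 14), (5, 36)}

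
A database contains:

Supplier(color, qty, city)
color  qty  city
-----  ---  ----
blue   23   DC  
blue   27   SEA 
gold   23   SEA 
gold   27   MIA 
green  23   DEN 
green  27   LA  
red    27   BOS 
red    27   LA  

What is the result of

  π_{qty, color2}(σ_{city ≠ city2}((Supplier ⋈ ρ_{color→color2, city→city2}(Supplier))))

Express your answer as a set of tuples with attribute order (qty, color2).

{(23, blue), (23, gold), (23, green), (27, blue), (27, gold), (27, green), (27, red)}

ρ[color→color2, city→city2]: schema becomes (color2, qty, city2); tuples unchanged.
Supplier ⋈ ρ_{color→color2, city→city2}(Supplier) (natural join on qty): {(blue, 23, DC, blue, DC), (blue, 23, DC, gold, SEA), (blue, 23, DC, green, DEN), (blue, 27, SEA, blue, SEA), (blue, 27, SEA, gold, MIA), (blue, 27, SEA, green, LA), (blue, 27, SEA, red, BOS), (blue, 27, SEA, red, LA), (gold, 23, SEA, blue, DC), (gold, 23, SEA, gold, SEA), (gold, 23, SEA, green, DEN), (gold, 27, MIA, blue, SEA), (gold, 27, MIA, gold, MIA), (gold, 27, MIA, green, LA), (gold, 27, MIA, red, BOS), (gold, 27, MIA, red, LA), (green, 23, DEN, blue, DC), (green, 23, DEN, gold, SEA), (green, 23, DEN, green, DEN), (green, 27, LA, blue, SEA), (green, 27, LA, gold, MIA), (green, 27, LA, green, LA), (green, 27, LA, red, BOS), (green, 27, LA, red, LA), (red, 27, BOS, blue, SEA), (red, 27, BOS, gold, MIA), (red, 27, BOS, green, LA), (red, 27, BOS, red, BOS), (red, 27, BOS, red, LA), (red, 27, LA, blue, SEA), (red, 27, LA, gold, MIA), (red, 27, LA, green, LA), (red, 27, LA, red, BOS), (red, 27, LA, red, LA)}
Selection city ≠ city2: {(blue, 23, DC, gold, SEA), (blue, 23, DC, green, DEN), (blue, 27, SEA, gold, MIA), (blue, 27, SEA, green, LA), (blue, 27, SEA, red, BOS), (blue, 27, SEA, red, LA), (gold, 23, SEA, blue, DC), (gold, 23, SEA, green, DEN), (gold, 27, MIA, blue, SEA), (gold, 27, MIA, green, LA), (gold, 27, MIA, red, BOS), (gold, 27, MIA, red, LA), (green, 23, DEN, blue, DC), (green, 23, DEN, gold, SEA), (green, 27, LA, blue, SEA), (green, 27, LA, gold, MIA), (green, 27, LA, red, BOS), (red, 27, BOS, blue, SEA), (red, 27, BOS, gold, MIA), (red, 27, BOS, green, LA), (red, 27, BOS, red, LA), (red, 27, LA, blue, SEA), (red, 27, LA, gold, MIA), (red, 27, LA, red, BOS)}
Keep only column(s) qty, color2 (17 duplicate(s) eliminated): {(23, blue), (23, gold), (23, green), (27, blue), (27, gold), (27, green), (27, red)}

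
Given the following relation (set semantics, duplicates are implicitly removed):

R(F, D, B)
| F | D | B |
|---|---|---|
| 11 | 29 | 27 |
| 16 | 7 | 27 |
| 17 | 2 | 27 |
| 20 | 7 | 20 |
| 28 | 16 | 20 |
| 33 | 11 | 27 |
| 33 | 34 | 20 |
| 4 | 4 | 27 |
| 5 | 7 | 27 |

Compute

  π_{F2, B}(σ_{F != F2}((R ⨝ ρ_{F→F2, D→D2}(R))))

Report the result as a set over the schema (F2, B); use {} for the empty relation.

{(11, 27), (16, 27), (17, 27), (20, 20), (28, 20), (33, 20), (33, 27), (4, 27), (5, 27)}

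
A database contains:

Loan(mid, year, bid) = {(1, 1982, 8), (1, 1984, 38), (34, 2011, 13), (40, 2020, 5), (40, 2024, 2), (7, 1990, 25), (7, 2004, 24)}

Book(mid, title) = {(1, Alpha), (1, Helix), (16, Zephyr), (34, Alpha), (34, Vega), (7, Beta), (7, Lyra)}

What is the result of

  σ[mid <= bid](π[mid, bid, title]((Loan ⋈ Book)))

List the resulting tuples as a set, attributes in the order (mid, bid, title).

Loan ⋈ Book (natural join on mid): {(1, 1982, 8, Alpha), (1, 1982, 8, Helix), (1, 1984, 38, Alpha), (1, 1984, 38, Helix), (34, 2011, 13, Alpha), (34, 2011, 13, Vega), (7, 1990, 25, Beta), (7, 1990, 25, Lyra), (7, 2004, 24, Beta), (7, 2004, 24, Lyra)}
π[mid, bid, title]: project onto (mid, bid, title) → {(1, 38, Alpha), (1, 38, Helix), (1, 8, Alpha), (1, 8, Helix), (34, 13, Alpha), (34, 13, Vega), (7, 24, Beta), (7, 24, Lyra), (7, 25, Beta), (7, 25, Lyra)}
Apply σ_{mid <= bid}; surviving tuples: {(1, 38, Alpha), (1, 38, Helix), (1, 8, Alpha), (1, 8, Helix), (7, 24, Beta), (7, 24, Lyra), (7, 25, Beta), (7, 25, Lyra)}

{(1, 38, Alpha), (1, 38, Helix), (1, 8, Alpha), (1, 8, Helix), (7, 24, Beta), (7, 24, Lyra), (7, 25, Beta), (7, 25, Lyra)}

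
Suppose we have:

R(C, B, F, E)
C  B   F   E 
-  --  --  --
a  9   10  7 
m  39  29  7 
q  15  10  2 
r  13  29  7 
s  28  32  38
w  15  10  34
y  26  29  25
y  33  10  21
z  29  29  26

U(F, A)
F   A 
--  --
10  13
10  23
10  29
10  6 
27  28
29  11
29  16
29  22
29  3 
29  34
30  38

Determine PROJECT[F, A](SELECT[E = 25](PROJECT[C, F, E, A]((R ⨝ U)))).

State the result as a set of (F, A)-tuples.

{(29, 11), (29, 16), (29, 22), (29, 3), (29, 34)}

R ⋈ U (natural join on F): {(a, 9, 10, 7, 13), (a, 9, 10, 7, 23), (a, 9, 10, 7, 29), (a, 9, 10, 7, 6), (m, 39, 29, 7, 11), (m, 39, 29, 7, 16), (m, 39, 29, 7, 22), (m, 39, 29, 7, 3), (m, 39, 29, 7, 34), (q, 15, 10, 2, 13), (q, 15, 10, 2, 23), (q, 15, 10, 2, 29), (q, 15, 10, 2, 6), (r, 13, 29, 7, 11), (r, 13, 29, 7, 16), (r, 13, 29, 7, 22), (r, 13, 29, 7, 3), (r, 13, 29, 7, 34), (w, 15, 10, 34, 13), (w, 15, 10, 34, 23), (w, 15, 10, 34, 29), (w, 15, 10, 34, 6), (y, 26, 29, 25, 11), (y, 26, 29, 25, 16), (y, 26, 29, 25, 22), (y, 26, 29, 25, 3), (y, 26, 29, 25, 34), (y, 33, 10, 21, 13), (y, 33, 10, 21, 23), (y, 33, 10, 21, 29), (y, 33, 10, 21, 6), (z, 29, 29, 26, 11), (z, 29, 29, 26, 16), (z, 29, 29, 26, 22), (z, 29, 29, 26, 3), (z, 29, 29, 26, 34)}
π[C, F, E, A]: project onto (C, F, E, A) → {(a, 10, 7, 13), (a, 10, 7, 23), (a, 10, 7, 29), (a, 10, 7, 6), (m, 29, 7, 11), (m, 29, 7, 16), (m, 29, 7, 22), (m, 29, 7, 3), (m, 29, 7, 34), (q, 10, 2, 13), (q, 10, 2, 23), (q, 10, 2, 29), (q, 10, 2, 6), (r, 29, 7, 11), (r, 29, 7, 16), (r, 29, 7, 22), (r, 29, 7, 3), (r, 29, 7, 34), (w, 10, 34, 13), (w, 10, 34, 23), (w, 10, 34, 29), (w, 10, 34, 6), (y, 10, 21, 13), (y, 10, 21, 23), (y, 10, 21, 29), (y, 10, 21, 6), (y, 29, 25, 11), (y, 29, 25, 16), (y, 29, 25, 22), (y, 29, 25, 3), (y, 29, 25, 34), (z, 29, 26, 11), (z, 29, 26, 16), (z, 29, 26, 22), (z, 29, 26, 3), (z, 29, 26, 34)}
Filtering on E = 25 leaves {(y, 29, 25, 11), (y, 29, 25, 16), (y, 29, 25, 22), (y, 29, 25, 3), (y, 29, 25, 34)}.
π[F, A]: project onto (F, A) → {(29, 11), (29, 16), (29, 22), (29, 3), (29, 34)}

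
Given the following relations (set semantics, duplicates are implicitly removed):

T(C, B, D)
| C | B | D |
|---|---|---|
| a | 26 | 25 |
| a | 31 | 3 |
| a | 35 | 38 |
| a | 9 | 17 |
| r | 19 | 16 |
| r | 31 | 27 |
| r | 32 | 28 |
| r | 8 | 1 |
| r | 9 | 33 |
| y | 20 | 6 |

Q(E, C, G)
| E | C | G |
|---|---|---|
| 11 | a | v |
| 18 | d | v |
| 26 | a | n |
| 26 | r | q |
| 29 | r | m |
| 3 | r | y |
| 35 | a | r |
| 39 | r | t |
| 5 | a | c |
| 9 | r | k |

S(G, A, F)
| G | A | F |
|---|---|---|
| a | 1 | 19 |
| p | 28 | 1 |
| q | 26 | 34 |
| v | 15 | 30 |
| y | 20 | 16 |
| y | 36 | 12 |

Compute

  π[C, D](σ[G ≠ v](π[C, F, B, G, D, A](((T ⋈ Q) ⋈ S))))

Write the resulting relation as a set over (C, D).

{(r, 1), (r, 16), (r, 27), (r, 28), (r, 33)}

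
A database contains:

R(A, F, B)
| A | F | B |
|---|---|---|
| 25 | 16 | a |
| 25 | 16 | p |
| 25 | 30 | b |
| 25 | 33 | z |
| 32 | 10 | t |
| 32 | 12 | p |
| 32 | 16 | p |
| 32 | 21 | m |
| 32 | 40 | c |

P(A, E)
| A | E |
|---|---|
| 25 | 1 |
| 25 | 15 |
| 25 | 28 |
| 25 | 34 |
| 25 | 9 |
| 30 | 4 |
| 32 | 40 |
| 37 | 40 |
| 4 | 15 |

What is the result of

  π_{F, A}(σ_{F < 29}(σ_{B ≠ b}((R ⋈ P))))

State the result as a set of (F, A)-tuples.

Joining R and P on A yields {(25, 16, a, 1), (25, 16, a, 15), (25, 16, a, 28), (25, 16, a, 34), (25, 16, a, 9), (25, 16, p, 1), (25, 16, p, 15), (25, 16, p, 28), (25, 16, p, 34), (25, 16, p, 9), (25, 30, b, 1), (25, 30, b, 15), (25, 30, b, 28), (25, 30, b, 34), (25, 30, b, 9), (25, 33, z, 1), (25, 33, z, 15), (25, 33, z, 28), (25, 33, z, 34), (25, 33, z, 9), (32, 10, t, 40), (32, 12, p, 40), (32, 16, p, 40), (32, 21, m, 40), (32, 40, c, 40)}.
Filtering on B ≠ b leaves {(25, 16, a, 1), (25, 16, a, 15), (25, 16, a, 28), (25, 16, a, 34), (25, 16, a, 9), (25, 16, p, 1), (25, 16, p, 15), (25, 16, p, 28), (25, 16, p, 34), (25, 16, p, 9), (25, 33, z, 1), (25, 33, z, 15), (25, 33, z, 28), (25, 33, z, 34), (25, 33, z, 9), (32, 10, t, 40), (32, 12, p, 40), (32, 16, p, 40), (32, 21, m, 40), (32, 40, c, 40)}.
Filtering on F < 29 leaves {(25, 16, a, 1), (25, 16, a, 15), (25, 16, a, 28), (25, 16, a, 34), (25, 16, a, 9), (25, 16, p, 1), (25, 16, p, 15), (25, 16, p, 28), (25, 16, p, 34), (25, 16, p, 9), (32, 10, t, 40), (32, 12, p, 40), (32, 16, p, 40), (32, 21, m, 40)}.
π_{F, A} gives {(10, 32), (12, 32), (16, 25), (16, 32), (21, 32)} (9 duplicate(s) eliminated).

{(10, 32), (12, 32), (16, 25), (16, 32), (21, 32)}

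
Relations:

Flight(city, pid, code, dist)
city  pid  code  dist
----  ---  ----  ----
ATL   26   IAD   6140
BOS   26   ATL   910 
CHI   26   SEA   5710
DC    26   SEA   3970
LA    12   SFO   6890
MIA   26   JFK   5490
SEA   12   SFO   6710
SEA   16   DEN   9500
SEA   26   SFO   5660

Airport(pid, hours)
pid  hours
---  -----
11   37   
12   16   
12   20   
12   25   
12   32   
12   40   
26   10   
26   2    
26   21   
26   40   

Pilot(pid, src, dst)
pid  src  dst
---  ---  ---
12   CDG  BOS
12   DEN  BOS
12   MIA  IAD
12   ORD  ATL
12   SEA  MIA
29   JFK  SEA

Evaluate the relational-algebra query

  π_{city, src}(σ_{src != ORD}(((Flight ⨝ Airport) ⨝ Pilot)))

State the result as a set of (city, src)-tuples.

{(LA, CDG), (LA, DEN), (LA, MIA), (LA, SEA), (SEA, CDG), (SEA, DEN), (SEA, MIA), (SEA, SEA)}

Flight ⋈ Airport (natural join on pid): {(ATL, 26, IAD, 6140, 10), (ATL, 26, IAD, 6140, 2), (ATL, 26, IAD, 6140, 21), (ATL, 26, IAD, 6140, 40), (BOS, 26, ATL, 910, 10), (BOS, 26, ATL, 910, 2), (BOS, 26, ATL, 910, 21), (BOS, 26, ATL, 910, 40), (CHI, 26, SEA, 5710, 10), (CHI, 26, SEA, 5710, 2), (CHI, 26, SEA, 5710, 21), (CHI, 26, SEA, 5710, 40), (DC, 26, SEA, 3970, 10), (DC, 26, SEA, 3970, 2), (DC, 26, SEA, 3970, 21), (DC, 26, SEA, 3970, 40), (LA, 12, SFO, 6890, 16), (LA, 12, SFO, 6890, 20), (LA, 12, SFO, 6890, 25), (LA, 12, SFO, 6890, 32), (LA, 12, SFO, 6890, 40), (MIA, 26, JFK, 5490, 10), (MIA, 26, JFK, 5490, 2), (MIA, 26, JFK, 5490, 21), (MIA, 26, JFK, 5490, 40), (SEA, 12, SFO, 6710, 16), (SEA, 12, SFO, 6710, 20), (SEA, 12, SFO, 6710, 25), (SEA, 12, SFO, 6710, 32), (SEA, 12, SFO, 6710, 40), (SEA, 26, SFO, 5660, 10), (SEA, 26, SFO, 5660, 2), (SEA, 26, SFO, 5660, 21), (SEA, 26, SFO, 5660, 40)}
(Flight ⨝ Airport) ⋈ Pilot (natural join on pid): {(LA, 12, SFO, 6890, 16, CDG, BOS), (LA, 12, SFO, 6890, 16, DEN, BOS), (LA, 12, SFO, 6890, 16, MIA, IAD), (LA, 12, SFO, 6890, 16, ORD, ATL), (LA, 12, SFO, 6890, 16, SEA, MIA), (LA, 12, SFO, 6890, 20, CDG, BOS), (LA, 12, SFO, 6890, 20, DEN, BOS), (LA, 12, SFO, 6890, 20, MIA, IAD), (LA, 12, SFO, 6890, 20, ORD, ATL), (LA, 12, SFO, 6890, 20, SEA, MIA), (LA, 12, SFO, 6890, 25, CDG, BOS), (LA, 12, SFO, 6890, 25, DEN, BOS), (LA, 12, SFO, 6890, 25, MIA, IAD), (LA, 12, SFO, 6890, 25, ORD, ATL), (LA, 12, SFO, 6890, 25, SEA, MIA), (LA, 12, SFO, 6890, 32, CDG, BOS), (LA, 12, SFO, 6890, 32, DEN, BOS), (LA, 12, SFO, 6890, 32, MIA, IAD), (LA, 12, SFO, 6890, 32, ORD, ATL), (LA, 12, SFO, 6890, 32, SEA, MIA), (LA, 12, SFO, 6890, 40, CDG, BOS), (LA, 12, SFO, 6890, 40, DEN, BOS), (LA, 12, SFO, 6890, 40, MIA, IAD), (LA, 12, SFO, 6890, 40, ORD, ATL), (LA, 12, SFO, 6890, 40, SEA, MIA), (SEA, 12, SFO, 6710, 16, CDG, BOS), (SEA, 12, SFO, 6710, 16, DEN, BOS), (SEA, 12, SFO, 6710, 16, MIA, IAD), (SEA, 12, SFO, 6710, 16, ORD, ATL), (SEA, 12, SFO, 6710, 16, SEA, MIA), (SEA, 12, SFO, 6710, 20, CDG, BOS), (SEA, 12, SFO, 6710, 20, DEN, BOS), (SEA, 12, SFO, 6710, 20, MIA, IAD), (SEA, 12, SFO, 6710, 20, ORD, ATL), (SEA, 12, SFO, 6710, 20, SEA, MIA), (SEA, 12, SFO, 6710, 25, CDG, BOS), (SEA, 12, SFO, 6710, 25, DEN, BOS), (SEA, 12, SFO, 6710, 25, MIA, IAD), (SEA, 12, SFO, 6710, 25, ORD, ATL), (SEA, 12, SFO, 6710, 25, SEA, MIA), (SEA, 12, SFO, 6710, 32, CDG, BOS), (SEA, 12, SFO, 6710, 32, DEN, BOS), (SEA, 12, SFO, 6710, 32, MIA, IAD), (SEA, 12, SFO, 6710, 32, ORD, ATL), (SEA, 12, SFO, 6710, 32, SEA, MIA), (SEA, 12, SFO, 6710, 40, CDG, BOS), (SEA, 12, SFO, 6710, 40, DEN, BOS), (SEA, 12, SFO, 6710, 40, MIA, IAD), (SEA, 12, SFO, 6710, 40, ORD, ATL), (SEA, 12, SFO, 6710, 40, SEA, MIA)}
σ[src != ORD]: keep tuples satisfying src != ORD → {(LA, 12, SFO, 6890, 16, CDG, BOS), (LA, 12, SFO, 6890, 16, DEN, BOS), (LA, 12, SFO, 6890, 16, MIA, IAD), (LA, 12, SFO, 6890, 16, SEA, MIA), (LA, 12, SFO, 6890, 20, CDG, BOS), (LA, 12, SFO, 6890, 20, DEN, BOS), (LA, 12, SFO, 6890, 20, MIA, IAD), (LA, 12, SFO, 6890, 20, SEA, MIA), (LA, 12, SFO, 6890, 25, CDG, BOS), (LA, 12, SFO, 6890, 25, DEN, BOS), (LA, 12, SFO, 6890, 25, MIA, IAD), (LA, 12, SFO, 6890, 25, SEA, MIA), (LA, 12, SFO, 6890, 32, CDG, BOS), (LA, 12, SFO, 6890, 32, DEN, BOS), (LA, 12, SFO, 6890, 32, MIA, IAD), (LA, 12, SFO, 6890, 32, SEA, MIA), (LA, 12, SFO, 6890, 40, CDG, BOS), (LA, 12, SFO, 6890, 40, DEN, BOS), (LA, 12, SFO, 6890, 40, MIA, IAD), (LA, 12, SFO, 6890, 40, SEA, MIA), (SEA, 12, SFO, 6710, 16, CDG, BOS), (SEA, 12, SFO, 6710, 16, DEN, BOS), (SEA, 12, SFO, 6710, 16, MIA, IAD), (SEA, 12, SFO, 6710, 16, SEA, MIA), (SEA, 12, SFO, 6710, 20, CDG, BOS), (SEA, 12, SFO, 6710, 20, DEN, BOS), (SEA, 12, SFO, 6710, 20, MIA, IAD), (SEA, 12, SFO, 6710, 20, SEA, MIA), (SEA, 12, SFO, 6710, 25, CDG, BOS), (SEA, 12, SFO, 6710, 25, DEN, BOS), (SEA, 12, SFO, 6710, 25, MIA, IAD), (SEA, 12, SFO, 6710, 25, SEA, MIA), (SEA, 12, SFO, 6710, 32, CDG, BOS), (SEA, 12, SFO, 6710, 32, DEN, BOS), (SEA, 12, SFO, 6710, 32, MIA, IAD), (SEA, 12, SFO, 6710, 32, SEA, MIA), (SEA, 12, SFO, 6710, 40, CDG, BOS), (SEA, 12, SFO, 6710, 40, DEN, BOS), (SEA, 12, SFO, 6710, 40, MIA, IAD), (SEA, 12, SFO, 6710, 40, SEA, MIA)}
π[city, src]: project onto (city, src) (32 duplicate(s) eliminated) → {(LA, CDG), (LA, DEN), (LA, MIA), (LA, SEA), (SEA, CDG), (SEA, DEN), (SEA, MIA), (SEA, SEA)}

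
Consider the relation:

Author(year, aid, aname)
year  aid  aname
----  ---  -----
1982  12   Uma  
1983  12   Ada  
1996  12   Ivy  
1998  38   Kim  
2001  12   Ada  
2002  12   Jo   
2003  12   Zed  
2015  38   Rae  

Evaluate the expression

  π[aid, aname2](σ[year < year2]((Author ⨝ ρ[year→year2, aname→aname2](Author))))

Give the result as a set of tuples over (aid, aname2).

{(12, Ada), (12, Ivy), (12, Jo), (12, Zed), (38, Rae)}

ρ[year→year2, aname→aname2]: schema becomes (year2, aid, aname2); tuples unchanged.
Joining Author and ρ[year→year2, aname→aname2](Author) on aid yields {(1982, 12, Uma, 1982, Uma), (1982, 12, Uma, 1983, Ada), (1982, 12, Uma, 1996, Ivy), (1982, 12, Uma, 2001, Ada), (1982, 12, Uma, 2002, Jo), (1982, 12, Uma, 2003, Zed), (1983, 12, Ada, 1982, Uma), (1983, 12, Ada, 1983, Ada), (1983, 12, Ada, 1996, Ivy), (1983, 12, Ada, 2001, Ada), (1983, 12, Ada, 2002, Jo), (1983, 12, Ada, 2003, Zed), (1996, 12, Ivy, 1982, Uma), (1996, 12, Ivy, 1983, Ada), (1996, 12, Ivy, 1996, Ivy), (1996, 12, Ivy, 2001, Ada), (1996, 12, Ivy, 2002, Jo), (1996, 12, Ivy, 2003, Zed), (1998, 38, Kim, 1998, Kim), (1998, 38, Kim, 2015, Rae), (2001, 12, Ada, 1982, Uma), (2001, 12, Ada, 1983, Ada), (2001, 12, Ada, 1996, Ivy), (2001, 12, Ada, 2001, Ada), (2001, 12, Ada, 2002, Jo), (2001, 12, Ada, 2003, Zed), (2002, 12, Jo, 1982, Uma), (2002, 12, Jo, 1983, Ada), (2002, 12, Jo, 1996, Ivy), (2002, 12, Jo, 2001, Ada), (2002, 12, Jo, 2002, Jo), (2002, 12, Jo, 2003, Zed), (2003, 12, Zed, 1982, Uma), (2003, 12, Zed, 1983, Ada), (2003, 12, Zed, 1996, Ivy), (2003, 12, Zed, 2001, Ada), (2003, 12, Zed, 2002, Jo), (2003, 12, Zed, 2003, Zed), (2015, 38, Rae, 1998, Kim), (2015, 38, Rae, 2015, Rae)}.
Apply σ_{year < year2}; surviving tuples: {(1982, 12, Uma, 1983, Ada), (1982, 12, Uma, 1996, Ivy), (1982, 12, Uma, 2001, Ada), (1982, 12, Uma, 2002, Jo), (1982, 12, Uma, 2003, Zed), (1983, 12, Ada, 1996, Ivy), (1983, 12, Ada, 2001, Ada), (1983, 12, Ada, 2002, Jo), (1983, 12, Ada, 2003, Zed), (1996, 12, Ivy, 2001, Ada), (1996, 12, Ivy, 2002, Jo), (1996, 12, Ivy, 2003, Zed), (1998, 38, Kim, 2015, Rae), (2001, 12, Ada, 2002, Jo), (2001, 12, Ada, 2003, Zed), (2002, 12, Jo, 2003, Zed)}
Projecting to aid, aname2 (11 duplicate(s) eliminated): {(12, Ada), (12, Ivy), (12, Jo), (12, Zed), (38, Rae)}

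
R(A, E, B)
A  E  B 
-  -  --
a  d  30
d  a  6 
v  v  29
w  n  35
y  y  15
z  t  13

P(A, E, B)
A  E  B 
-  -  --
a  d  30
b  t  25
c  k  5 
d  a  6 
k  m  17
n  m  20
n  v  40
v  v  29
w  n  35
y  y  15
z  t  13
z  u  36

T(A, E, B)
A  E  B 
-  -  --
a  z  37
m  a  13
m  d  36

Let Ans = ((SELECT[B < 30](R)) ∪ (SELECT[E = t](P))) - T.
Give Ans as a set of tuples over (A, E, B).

{(b, t, 25), (d, a, 6), (v, v, 29), (y, y, 15), (z, t, 13)}

Selection B < 30: {(d, a, 6), (v, v, 29), (y, y, 15), (z, t, 13)}
Selection E = t: {(b, t, 25), (z, t, 13)}
Union: {(d, a, 6), (v, v, 29), (y, y, 15), (z, t, 13)} with {(b, t, 25), (z, t, 13)} → {(b, t, 25), (d, a, 6), (v, v, 29), (y, y, 15), (z, t, 13)}
Difference: {(b, t, 25), (d, a, 6), (v, v, 29), (y, y, 15), (z, t, 13)} with {(a, z, 37), (m, a, 13), (m, d, 36)} → {(b, t, 25), (d, a, 6), (v, v, 29), (y, y, 15), (z, t, 13)}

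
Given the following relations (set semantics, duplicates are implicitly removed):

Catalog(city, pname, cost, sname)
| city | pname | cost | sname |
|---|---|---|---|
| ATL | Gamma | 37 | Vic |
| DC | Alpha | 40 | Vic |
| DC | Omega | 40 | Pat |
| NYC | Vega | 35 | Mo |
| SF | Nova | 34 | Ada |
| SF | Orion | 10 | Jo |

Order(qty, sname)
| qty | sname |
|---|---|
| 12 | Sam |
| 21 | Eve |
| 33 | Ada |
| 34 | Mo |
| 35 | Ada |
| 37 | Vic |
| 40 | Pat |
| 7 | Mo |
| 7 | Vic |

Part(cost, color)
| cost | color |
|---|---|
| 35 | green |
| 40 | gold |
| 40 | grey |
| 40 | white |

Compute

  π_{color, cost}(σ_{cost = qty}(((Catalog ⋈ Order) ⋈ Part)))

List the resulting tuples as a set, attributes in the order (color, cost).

Joining Catalog and Order on sname yields {(ATL, Gamma, 37, Vic, 37), (ATL, Gamma, 37, Vic, 7), (DC, Alpha, 40, Vic, 37), (DC, Alpha, 40, Vic, 7), (DC, Omega, 40, Pat, 40), (NYC, Vega, 35, Mo, 34), (NYC, Vega, 35, Mo, 7), (SF, Nova, 34, Ada, 33), (SF, Nova, 34, Ada, 35)}.
Joining (Catalog ⋈ Order) and Part on cost yields {(DC, Alpha, 40, Vic, 37, gold), (DC, Alpha, 40, Vic, 37, grey), (DC, Alpha, 40, Vic, 37, white), (DC, Alpha, 40, Vic, 7, gold), (DC, Alpha, 40, Vic, 7, grey), (DC, Alpha, 40, Vic, 7, white), (DC, Omega, 40, Pat, 40, gold), (DC, Omega, 40, Pat, 40, grey), (DC, Omega, 40, Pat, 40, white), (NYC, Vega, 35, Mo, 34, green), (NYC, Vega, 35, Mo, 7, green)}.
Selection cost = qty: {(DC, Omega, 40, Pat, 40, gold), (DC, Omega, 40, Pat, 40, grey), (DC, Omega, 40, Pat, 40, white)}
Keep only column(s) color, cost: {(gold, 40), (grey, 40), (white, 40)}

{(gold, 40), (grey, 40), (white, 40)}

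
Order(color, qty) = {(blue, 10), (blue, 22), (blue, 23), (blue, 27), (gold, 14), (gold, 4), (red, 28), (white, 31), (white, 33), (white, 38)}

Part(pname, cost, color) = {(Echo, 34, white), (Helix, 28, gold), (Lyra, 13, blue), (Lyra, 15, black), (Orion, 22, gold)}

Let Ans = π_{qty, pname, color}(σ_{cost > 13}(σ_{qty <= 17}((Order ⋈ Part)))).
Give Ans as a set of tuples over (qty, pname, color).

Order ⋈ Part (natural join on color): {(blue, 10, Lyra, 13), (blue, 22, Lyra, 13), (blue, 23, Lyra, 13), (blue, 27, Lyra, 13), (gold, 14, Helix, 28), (gold, 14, Orion, 22), (gold, 4, Helix, 28), (gold, 4, Orion, 22), (white, 31, Echo, 34), (white, 33, Echo, 34), (white, 38, Echo, 34)}
Selection qty <= 17: {(blue, 10, Lyra, 13), (gold, 14, Helix, 28), (gold, 14, Orion, 22), (gold, 4, Helix, 28), (gold, 4, Orion, 22)}
Selection cost > 13: {(gold, 14, Helix, 28), (gold, 14, Orion, 22), (gold, 4, Helix, 28), (gold, 4, Orion, 22)}
π_{qty, pname, color} gives {(14, Helix, gold), (14, Orion, gold), (4, Helix, gold), (4, Orion, gold)}.

{(14, Helix, gold), (14, Orion, gold), (4, Helix, gold), (4, Orion, gold)}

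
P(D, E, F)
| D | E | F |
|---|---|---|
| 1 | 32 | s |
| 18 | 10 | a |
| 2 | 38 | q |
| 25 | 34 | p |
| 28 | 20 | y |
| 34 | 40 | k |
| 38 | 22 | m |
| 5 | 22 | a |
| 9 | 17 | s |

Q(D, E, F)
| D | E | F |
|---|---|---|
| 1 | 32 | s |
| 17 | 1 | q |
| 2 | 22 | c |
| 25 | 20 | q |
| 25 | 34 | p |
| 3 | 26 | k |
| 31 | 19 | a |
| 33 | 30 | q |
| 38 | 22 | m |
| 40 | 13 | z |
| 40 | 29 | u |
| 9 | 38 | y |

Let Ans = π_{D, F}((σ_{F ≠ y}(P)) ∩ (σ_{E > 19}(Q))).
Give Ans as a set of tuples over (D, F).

{(1, s), (25, p), (38, m)}

Selection F ≠ y: {(1, 32, s), (18, 10, a), (2, 38, q), (25, 34, p), (34, 40, k), (38, 22, m), (5, 22, a), (9, 17, s)}
Selection E > 19: {(1, 32, s), (2, 22, c), (25, 20, q), (25, 34, p), (3, 26, k), (33, 30, q), (38, 22, m), (40, 29, u), (9, 38, y)}
Set intersection of the two operands is {(1, 32, s), (25, 34, p), (38, 22, m)}.
Keep only column(s) D, F: {(1, s), (25, p), (38, m)}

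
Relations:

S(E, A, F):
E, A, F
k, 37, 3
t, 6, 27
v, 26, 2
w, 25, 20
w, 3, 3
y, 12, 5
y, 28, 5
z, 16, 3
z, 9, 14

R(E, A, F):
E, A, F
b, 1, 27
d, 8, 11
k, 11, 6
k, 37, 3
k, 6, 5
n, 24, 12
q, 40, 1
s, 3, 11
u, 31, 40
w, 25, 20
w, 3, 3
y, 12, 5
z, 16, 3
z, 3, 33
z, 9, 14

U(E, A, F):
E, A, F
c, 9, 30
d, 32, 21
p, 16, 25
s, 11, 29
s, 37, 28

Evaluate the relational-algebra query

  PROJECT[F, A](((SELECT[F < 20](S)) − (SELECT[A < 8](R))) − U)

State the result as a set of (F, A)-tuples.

Apply σ_{F < 20}; surviving tuples: {(k, 37, 3), (v, 26, 2), (w, 3, 3), (y, 12, 5), (y, 28, 5), (z, 16, 3), (z, 9, 14)}
Apply σ_{A < 8}; surviving tuples: {(b, 1, 27), (k, 6, 5), (s, 3, 11), (w, 3, 3), (z, 3, 33)}
Set difference of the two operands is {(k, 37, 3), (v, 26, 2), (y, 12, 5), (y, 28, 5), (z, 16, 3), (z, 9, 14)}.
Set difference of the two operands is {(k, 37, 3), (v, 26, 2), (y, 12, 5), (y, 28, 5), (z, 16, 3), (z, 9, 14)}.
π[F, A]: project onto (F, A) → {(14, 9), (2, 26), (3, 16), (3, 37), (5, 12), (5, 28)}

{(14, 9), (2, 26), (3, 16), (3, 37), (5, 12), (5, 28)}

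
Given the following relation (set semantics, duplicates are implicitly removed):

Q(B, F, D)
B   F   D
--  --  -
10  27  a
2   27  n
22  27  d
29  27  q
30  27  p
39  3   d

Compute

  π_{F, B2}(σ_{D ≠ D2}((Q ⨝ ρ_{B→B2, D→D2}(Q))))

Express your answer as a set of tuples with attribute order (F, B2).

ρ[B→B2, D→D2]: schema becomes (B2, F, D2); tuples unchanged.
Joining Q and ρ_{B→B2, D→D2}(Q) on F yields {(10, 27, a, 10, a), (10, 27, a, 2, n), (10, 27, a, 22, d), (10, 27, a, 29, q), (10, 27, a, 30, p), (2, 27, n, 10, a), (2, 27, n, 2, n), (2, 27, n, 22, d), (2, 27, n, 29, q), (2, 27, n, 30, p), (22, 27, d, 10, a), (22, 27, d, 2, n), (22, 27, d, 22, d), (22, 27, d, 29, q), (22, 27, d, 30, p), (29, 27, q, 10, a), (29, 27, q, 2, n), (29, 27, q, 22, d), (29, 27, q, 29, q), (29, 27, q, 30, p), (30, 27, p, 10, a), (30, 27, p, 2, n), (30, 27, p, 22, d), (30, 27, p, 29, q), (30, 27, p, 30, p), (39, 3, d, 39, d)}.
σ[D ≠ D2]: keep tuples satisfying D ≠ D2 → {(10, 27, a, 2, n), (10, 27, a, 22, d), (10, 27, a, 29, q), (10, 27, a, 30, p), (2, 27, n, 10, a), (2, 27, n, 22, d), (2, 27, n, 29, q), (2, 27, n, 30, p), (22, 27, d, 10, a), (22, 27, d, 2, n), (22, 27, d, 29, q), (22, 27, d, 30, p), (29, 27, q, 10, a), (29, 27, q, 2, n), (29, 27, q, 22, d), (29, 27, q, 30, p), (30, 27, p, 10, a), (30, 27, p, 2, n), (30, 27, p, 22, d), (30, 27, p, 29, q)}
Projecting to F, B2 (15 duplicate(s) eliminated): {(27, 10), (27, 2), (27, 22), (27, 29), (27, 30)}

{(27, 10), (27, 2), (27, 22), (27, 29), (27, 30)}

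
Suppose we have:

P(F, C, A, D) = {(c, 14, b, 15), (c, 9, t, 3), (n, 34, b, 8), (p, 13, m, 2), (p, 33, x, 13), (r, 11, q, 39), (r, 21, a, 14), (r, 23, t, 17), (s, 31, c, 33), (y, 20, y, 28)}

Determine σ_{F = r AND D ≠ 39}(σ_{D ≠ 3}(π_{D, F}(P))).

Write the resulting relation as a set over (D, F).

{(14, r), (17, r)}

Projecting to D, F: {(13, p), (14, r), (15, c), (17, r), (2, p), (28, y), (3, c), (33, s), (39, r), (8, n)}
Apply σ_{D ≠ 3}; surviving tuples: {(13, p), (14, r), (15, c), (17, r), (2, p), (28, y), (33, s), (39, r), (8, n)}
Apply σ_{F = r AND D ≠ 39}; surviving tuples: {(14, r), (17, r)}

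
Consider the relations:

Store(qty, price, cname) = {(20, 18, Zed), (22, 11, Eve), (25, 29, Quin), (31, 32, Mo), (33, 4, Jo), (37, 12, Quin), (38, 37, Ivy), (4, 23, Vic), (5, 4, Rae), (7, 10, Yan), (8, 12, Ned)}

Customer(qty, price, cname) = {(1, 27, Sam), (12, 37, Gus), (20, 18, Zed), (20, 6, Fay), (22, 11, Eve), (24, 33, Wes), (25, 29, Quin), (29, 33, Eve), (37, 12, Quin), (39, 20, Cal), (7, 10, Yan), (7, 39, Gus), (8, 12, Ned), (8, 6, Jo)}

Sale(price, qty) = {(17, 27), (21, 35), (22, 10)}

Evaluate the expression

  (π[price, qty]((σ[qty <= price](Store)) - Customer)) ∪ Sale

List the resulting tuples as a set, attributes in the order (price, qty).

σ[qty <= price]: keep tuples satisfying qty <= price → {(25, 29, Quin), (31, 32, Mo), (4, 23, Vic), (7, 10, Yan), (8, 12, Ned)}
Taking the difference: {(31, 32, Mo), (4, 23, Vic)}
π[price, qty]: project onto (price, qty) → {(23, 4), (32, 31)}
Taking the union: {(17, 27), (21, 35), (22, 10), (23, 4), (32, 31)}

{(17, 27), (21, 35), (22, 10), (23, 4), (32, 31)}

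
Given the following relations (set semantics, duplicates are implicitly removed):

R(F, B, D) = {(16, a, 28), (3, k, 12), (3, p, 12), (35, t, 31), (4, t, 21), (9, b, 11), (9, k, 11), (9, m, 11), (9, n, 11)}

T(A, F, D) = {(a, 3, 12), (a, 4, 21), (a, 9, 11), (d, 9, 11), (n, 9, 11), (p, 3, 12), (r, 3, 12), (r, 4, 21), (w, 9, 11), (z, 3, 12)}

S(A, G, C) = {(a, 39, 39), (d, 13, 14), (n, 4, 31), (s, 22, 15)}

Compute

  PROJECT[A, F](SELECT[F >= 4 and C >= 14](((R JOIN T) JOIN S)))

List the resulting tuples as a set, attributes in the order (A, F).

{(a, 4), (a, 9), (d, 9), (n, 9)}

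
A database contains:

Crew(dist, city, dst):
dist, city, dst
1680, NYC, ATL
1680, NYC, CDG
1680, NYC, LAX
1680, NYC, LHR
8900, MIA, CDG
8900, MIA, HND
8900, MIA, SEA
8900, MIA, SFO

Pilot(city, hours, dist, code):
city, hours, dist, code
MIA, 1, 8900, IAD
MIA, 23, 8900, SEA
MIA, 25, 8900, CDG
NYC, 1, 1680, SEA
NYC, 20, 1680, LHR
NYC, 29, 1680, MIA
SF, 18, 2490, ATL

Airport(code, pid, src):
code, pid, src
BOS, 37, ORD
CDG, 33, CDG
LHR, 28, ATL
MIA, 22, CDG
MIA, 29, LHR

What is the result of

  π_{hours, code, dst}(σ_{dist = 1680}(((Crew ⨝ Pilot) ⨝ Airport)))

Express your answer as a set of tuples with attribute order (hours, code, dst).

{(20, LHR, ATL), (20, LHR, CDG), (20, LHR, LAX), (20, LHR, LHR), (29, MIA, ATL), (29, MIA, CDG), (29, MIA, LAX), (29, MIA, LHR)}

Natural join on dist, city: {(1680, NYC, ATL, 1, SEA), (1680, NYC, ATL, 20, LHR), (1680, NYC, ATL, 29, MIA), (1680, NYC, CDG, 1, SEA), (1680, NYC, CDG, 20, LHR), (1680, NYC, CDG, 29, MIA), (1680, NYC, LAX, 1, SEA), (1680, NYC, LAX, 20, LHR), (1680, NYC, LAX, 29, MIA), (1680, NYC, LHR, 1, SEA), (1680, NYC, LHR, 20, LHR), (1680, NYC, LHR, 29, MIA), (8900, MIA, CDG, 1, IAD), (8900, MIA, CDG, 23, SEA), (8900, MIA, CDG, 25, CDG), (8900, MIA, HND, 1, IAD), (8900, MIA, HND, 23, SEA), (8900, MIA, HND, 25, CDG), (8900, MIA, SEA, 1, IAD), (8900, MIA, SEA, 23, SEA), (8900, MIA, SEA, 25, CDG), (8900, MIA, SFO, 1, IAD), (8900, MIA, SFO, 23, SEA), (8900, MIA, SFO, 25, CDG)}
Natural join on code: {(1680, NYC, ATL, 20, LHR, 28, ATL), (1680, NYC, ATL, 29, MIA, 22, CDG), (1680, NYC, ATL, 29, MIA, 29, LHR), (1680, NYC, CDG, 20, LHR, 28, ATL), (1680, NYC, CDG, 29, MIA, 22, CDG), (1680, NYC, CDG, 29, MIA, 29, LHR), (1680, NYC, LAX, 20, LHR, 28, ATL), (1680, NYC, LAX, 29, MIA, 22, CDG), (1680, NYC, LAX, 29, MIA, 29, LHR), (1680, NYC, LHR, 20, LHR, 28, ATL), (1680, NYC, LHR, 29, MIA, 22, CDG), (1680, NYC, LHR, 29, MIA, 29, LHR), (8900, MIA, CDG, 25, CDG, 33, CDG), (8900, MIA, HND, 25, CDG, 33, CDG), (8900, MIA, SEA, 25, CDG, 33, CDG), (8900, MIA, SFO, 25, CDG, 33, CDG)}
Filtering on dist = 1680 leaves {(1680, NYC, ATL, 20, LHR, 28, ATL), (1680, NYC, ATL, 29, MIA, 22, CDG), (1680, NYC, ATL, 29, MIA, 29, LHR), (1680, NYC, CDG, 20, LHR, 28, ATL), (1680, NYC, CDG, 29, MIA, 22, CDG), (1680, NYC, CDG, 29, MIA, 29, LHR), (1680, NYC, LAX, 20, LHR, 28, ATL), (1680, NYC, LAX, 29, MIA, 22, CDG), (1680, NYC, LAX, 29, MIA, 29, LHR), (1680, NYC, LHR, 20, LHR, 28, ATL), (1680, NYC, LHR, 29, MIA, 22, CDG), (1680, NYC, LHR, 29, MIA, 29, LHR)}.
Projecting to hours, code, dst (4 duplicate(s) eliminated): {(20, LHR, ATL), (20, LHR, CDG), (20, LHR, LAX), (20, LHR, LHR), (29, MIA, ATL), (29, MIA, CDG), (29, MIA, LAX), (29, MIA, LHR)}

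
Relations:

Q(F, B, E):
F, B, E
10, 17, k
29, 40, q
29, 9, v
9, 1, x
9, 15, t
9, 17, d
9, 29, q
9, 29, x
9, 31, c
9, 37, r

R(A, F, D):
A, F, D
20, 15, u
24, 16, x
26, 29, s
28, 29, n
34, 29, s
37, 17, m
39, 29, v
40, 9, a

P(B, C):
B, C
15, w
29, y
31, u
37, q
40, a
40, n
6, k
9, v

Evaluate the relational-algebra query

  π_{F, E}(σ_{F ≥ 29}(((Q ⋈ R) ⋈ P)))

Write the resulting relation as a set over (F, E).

{(29, q), (29, v)}

Q ⋈ R (natural join on F): {(29, 40, q, 26, s), (29, 40, q, 28, n), (29, 40, q, 34, s), (29, 40, q, 39, v), (29, 9, v, 26, s), (29, 9, v, 28, n), (29, 9, v, 34, s), (29, 9, v, 39, v), (9, 1, x, 40, a), (9, 15, t, 40, a), (9, 17, d, 40, a), (9, 29, q, 40, a), (9, 29, x, 40, a), (9, 31, c, 40, a), (9, 37, r, 40, a)}
(Q ⋈ R) ⋈ P (natural join on B): {(29, 40, q, 26, s, a), (29, 40, q, 26, s, n), (29, 40, q, 28, n, a), (29, 40, q, 28, n, n), (29, 40, q, 34, s, a), (29, 40, q, 34, s, n), (29, 40, q, 39, v, a), (29, 40, q, 39, v, n), (29, 9, v, 26, s, v), (29, 9, v, 28, n, v), (29, 9, v, 34, s, v), (29, 9, v, 39, v, v), (9, 15, t, 40, a, w), (9, 29, q, 40, a, y), (9, 29, x, 40, a, y), (9, 31, c, 40, a, u), (9, 37, r, 40, a, q)}
Apply σ_{F ≥ 29}; surviving tuples: {(29, 40, q, 26, s, a), (29, 40, q, 26, s, n), (29, 40, q, 28, n, a), (29, 40, q, 28, n, n), (29, 40, q, 34, s, a), (29, 40, q, 34, s, n), (29, 40, q, 39, v, a), (29, 40, q, 39, v, n), (29, 9, v, 26, s, v), (29, 9, v, 28, n, v), (29, 9, v, 34, s, v), (29, 9, v, 39, v, v)}
π_{F, E} gives {(29, q), (29, v)} (10 duplicate(s) eliminated).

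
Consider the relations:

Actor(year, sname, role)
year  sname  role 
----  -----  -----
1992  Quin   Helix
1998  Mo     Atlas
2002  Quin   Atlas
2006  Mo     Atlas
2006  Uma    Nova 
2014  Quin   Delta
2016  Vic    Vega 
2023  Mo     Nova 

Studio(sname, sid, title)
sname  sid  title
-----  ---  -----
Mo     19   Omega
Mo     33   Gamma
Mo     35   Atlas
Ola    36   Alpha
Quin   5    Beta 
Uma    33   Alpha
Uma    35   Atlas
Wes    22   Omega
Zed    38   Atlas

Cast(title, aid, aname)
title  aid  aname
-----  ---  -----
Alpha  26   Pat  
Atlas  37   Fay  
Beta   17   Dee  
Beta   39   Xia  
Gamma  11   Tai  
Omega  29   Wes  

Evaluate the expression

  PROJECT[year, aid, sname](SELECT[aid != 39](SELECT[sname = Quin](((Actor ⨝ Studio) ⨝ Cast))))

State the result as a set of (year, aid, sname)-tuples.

Joining Actor and Studio on sname yields {(1992, Quin, Helix, 5, Beta), (1998, Mo, Atlas, 19, Omega), (1998, Mo, Atlas, 33, Gamma), (1998, Mo, Atlas, 35, Atlas), (2002, Quin, Atlas, 5, Beta), (2006, Mo, Atlas, 19, Omega), (2006, Mo, Atlas, 33, Gamma), (2006, Mo, Atlas, 35, Atlas), (2006, Uma, Nova, 33, Alpha), (2006, Uma, Nova, 35, Atlas), (2014, Quin, Delta, 5, Beta), (2023, Mo, Nova, 19, Omega), (2023, Mo, Nova, 33, Gamma), (2023, Mo, Nova, 35, Atlas)}.
Joining (Actor ⨝ Studio) and Cast on title yields {(1992, Quin, Helix, 5, Beta, 17, Dee), (1992, Quin, Helix, 5, Beta, 39, Xia), (1998, Mo, Atlas, 19, Omega, 29, Wes), (1998, Mo, Atlas, 33, Gamma, 11, Tai), (1998, Mo, Atlas, 35, Atlas, 37, Fay), (2002, Quin, Atlas, 5, Beta, 17, Dee), (2002, Quin, Atlas, 5, Beta, 39, Xia), (2006, Mo, Atlas, 19, Omega, 29, Wes), (2006, Mo, Atlas, 33, Gamma, 11, Tai), (2006, Mo, Atlas, 35, Atlas, 37, Fay), (2006, Uma, Nova, 33, Alpha, 26, Pat), (2006, Uma, Nova, 35, Atlas, 37, Fay), (2014, Quin, Delta, 5, Beta, 17, Dee), (2014, Quin, Delta, 5, Beta, 39, Xia), (2023, Mo, Nova, 19, Omega, 29, Wes), (2023, Mo, Nova, 33, Gamma, 11, Tai), (2023, Mo, Nova, 35, Atlas, 37, Fay)}.
Filtering on sname = Quin leaves {(1992, Quin, Helix, 5, Beta, 17, Dee), (1992, Quin, Helix, 5, Beta, 39, Xia), (2002, Quin, Atlas, 5, Beta, 17, Dee), (2002, Quin, Atlas, 5, Beta, 39, Xia), (2014, Quin, Delta, 5, Beta, 17, Dee), (2014, Quin, Delta, 5, Beta, 39, Xia)}.
Filtering on aid != 39 leaves {(1992, Quin, Helix, 5, Beta, 17, Dee), (2002, Quin, Atlas, 5, Beta, 17, Dee), (2014, Quin, Delta, 5, Beta, 17, Dee)}.
π[year, aid, sname]: project onto (year, aid, sname) → {(1992, 17, Quin), (2002, 17, Quin), (2014, 17, Quin)}

{(1992, 17, Quin), (2002, 17, Quin), (2014, 17, Quin)}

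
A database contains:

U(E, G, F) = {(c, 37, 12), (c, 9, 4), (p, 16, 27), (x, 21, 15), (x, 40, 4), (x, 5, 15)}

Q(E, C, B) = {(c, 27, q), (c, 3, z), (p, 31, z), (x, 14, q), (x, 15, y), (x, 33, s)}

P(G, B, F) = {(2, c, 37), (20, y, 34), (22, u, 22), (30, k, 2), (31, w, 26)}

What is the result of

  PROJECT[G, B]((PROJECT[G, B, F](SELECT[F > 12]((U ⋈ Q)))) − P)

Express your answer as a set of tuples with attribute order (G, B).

{(16, z), (21, q), (21, s), (21, y), (5, q), (5, s), (5, y)}

Natural join on E: {(c, 37, 12, 27, q), (c, 37, 12, 3, z), (c, 9, 4, 27, q), (c, 9, 4, 3, z), (p, 16, 27, 31, z), (x, 21, 15, 14, q), (x, 21, 15, 15, y), (x, 21, 15, 33, s), (x, 40, 4, 14, q), (x, 40, 4, 15, y), (x, 40, 4, 33, s), (x, 5, 15, 14, q), (x, 5, 15, 15, y), (x, 5, 15, 33, s)}
Apply σ_{F > 12}; surviving tuples: {(p, 16, 27, 31, z), (x, 21, 15, 14, q), (x, 21, 15, 15, y), (x, 21, 15, 33, s), (x, 5, 15, 14, q), (x, 5, 15, 15, y), (x, 5, 15, 33, s)}
π_{G, B, F} gives {(16, z, 27), (21, q, 15), (21, s, 15), (21, y, 15), (5, q, 15), (5, s, 15), (5, y, 15)}.
Taking the difference: {(16, z, 27), (21, q, 15), (21, s, 15), (21, y, 15), (5, q, 15), (5, s, 15), (5, y, 15)}
π_{G, B} gives {(16, z), (21, q), (21, s), (21, y), (5, q), (5, s), (5, y)}.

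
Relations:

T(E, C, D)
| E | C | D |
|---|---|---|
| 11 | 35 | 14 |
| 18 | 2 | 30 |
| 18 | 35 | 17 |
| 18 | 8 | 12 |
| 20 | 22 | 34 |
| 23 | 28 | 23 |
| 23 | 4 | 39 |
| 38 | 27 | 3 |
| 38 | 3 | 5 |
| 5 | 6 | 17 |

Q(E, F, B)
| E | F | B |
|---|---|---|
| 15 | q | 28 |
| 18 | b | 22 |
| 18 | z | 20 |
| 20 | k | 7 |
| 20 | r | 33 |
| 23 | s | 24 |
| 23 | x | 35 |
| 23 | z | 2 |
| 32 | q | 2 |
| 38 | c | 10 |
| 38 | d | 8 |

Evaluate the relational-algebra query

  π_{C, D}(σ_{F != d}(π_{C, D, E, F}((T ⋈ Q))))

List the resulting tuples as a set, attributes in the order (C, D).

{(2, 30), (22, 34), (27, 3), (28, 23), (3, 5), (35, 17), (4, 39), (8, 12)}

Natural join on E: {(18, 2, 30, b, 22), (18, 2, 30, z, 20), (18, 35, 17, b, 22), (18, 35, 17, z, 20), (18, 8, 12, b, 22), (18, 8, 12, z, 20), (20, 22, 34, k, 7), (20, 22, 34, r, 33), (23, 28, 23, s, 24), (23, 28, 23, x, 35), (23, 28, 23, z, 2), (23, 4, 39, s, 24), (23, 4, 39, x, 35), (23, 4, 39, z, 2), (38, 27, 3, c, 10), (38, 27, 3, d, 8), (38, 3, 5, c, 10), (38, 3, 5, d, 8)}
Keep only column(s) C, D, E, F: {(2, 30, 18, b), (2, 30, 18, z), (22, 34, 20, k), (22, 34, 20, r), (27, 3, 38, c), (27, 3, 38, d), (28, 23, 23, s), (28, 23, 23, x), (28, 23, 23, z), (3, 5, 38, c), (3, 5, 38, d), (35, 17, 18, b), (35, 17, 18, z), (4, 39, 23, s), (4, 39, 23, x), (4, 39, 23, z), (8, 12, 18, b), (8, 12, 18, z)}
Apply σ_{F != d}; surviving tuples: {(2, 30, 18, b), (2, 30, 18, z), (22, 34, 20, k), (22, 34, 20, r), (27, 3, 38, c), (28, 23, 23, s), (28, 23, 23, x), (28, 23, 23, z), (3, 5, 38, c), (35, 17, 18, b), (35, 17, 18, z), (4, 39, 23, s), (4, 39, 23, x), (4, 39, 23, z), (8, 12, 18, b), (8, 12, 18, z)}
Keep only column(s) C, D (8 duplicate(s) eliminated): {(2, 30), (22, 34), (27, 3), (28, 23), (3, 5), (35, 17), (4, 39), (8, 12)}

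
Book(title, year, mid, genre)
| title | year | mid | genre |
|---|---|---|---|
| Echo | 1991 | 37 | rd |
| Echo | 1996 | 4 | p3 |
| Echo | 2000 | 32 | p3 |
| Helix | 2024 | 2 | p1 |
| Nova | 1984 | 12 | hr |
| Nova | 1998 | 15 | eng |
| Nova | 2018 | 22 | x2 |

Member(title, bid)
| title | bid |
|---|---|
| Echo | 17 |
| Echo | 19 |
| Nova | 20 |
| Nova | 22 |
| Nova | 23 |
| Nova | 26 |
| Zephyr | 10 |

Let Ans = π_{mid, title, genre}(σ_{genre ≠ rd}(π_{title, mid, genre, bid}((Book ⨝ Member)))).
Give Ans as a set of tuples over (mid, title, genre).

{(12, Nova, hr), (15, Nova, eng), (22, Nova, x2), (32, Echo, p3), (4, Echo, p3)}

Book ⋈ Member (natural join on title): {(Echo, 1991, 37, rd, 17), (Echo, 1991, 37, rd, 19), (Echo, 1996, 4, p3, 17), (Echo, 1996, 4, p3, 19), (Echo, 2000, 32, p3, 17), (Echo, 2000, 32, p3, 19), (Nova, 1984, 12, hr, 20), (Nova, 1984, 12, hr, 22), (Nova, 1984, 12, hr, 23), (Nova, 1984, 12, hr, 26), (Nova, 1998, 15, eng, 20), (Nova, 1998, 15, eng, 22), (Nova, 1998, 15, eng, 23), (Nova, 1998, 15, eng, 26), (Nova, 2018, 22, x2, 20), (Nova, 2018, 22, x2, 22), (Nova, 2018, 22, x2, 23), (Nova, 2018, 22, x2, 26)}
Projecting to title, mid, genre, bid: {(Echo, 32, p3, 17), (Echo, 32, p3, 19), (Echo, 37, rd, 17), (Echo, 37, rd, 19), (Echo, 4, p3, 17), (Echo, 4, p3, 19), (Nova, 12, hr, 20), (Nova, 12, hr, 22), (Nova, 12, hr, 23), (Nova, 12, hr, 26), (Nova, 15, eng, 20), (Nova, 15, eng, 22), (Nova, 15, eng, 23), (Nova, 15, eng, 26), (Nova, 22, x2, 20), (Nova, 22, x2, 22), (Nova, 22, x2, 23), (Nova, 22, x2, 26)}
Apply σ_{genre ≠ rd}; surviving tuples: {(Echo, 32, p3, 17), (Echo, 32, p3, 19), (Echo, 4, p3, 17), (Echo, 4, p3, 19), (Nova, 12, hr, 20), (Nova, 12, hr, 22), (Nova, 12, hr, 23), (Nova, 12, hr, 26), (Nova, 15, eng, 20), (Nova, 15, eng, 22), (Nova, 15, eng, 23), (Nova, 15, eng, 26), (Nova, 22, x2, 20), (Nova, 22, x2, 22), (Nova, 22, x2, 23), (Nova, 22, x2, 26)}
Projecting to mid, title, genre (11 duplicate(s) eliminated): {(12, Nova, hr), (15, Nova, eng), (22, Nova, x2), (32, Echo, p3), (4, Echo, p3)}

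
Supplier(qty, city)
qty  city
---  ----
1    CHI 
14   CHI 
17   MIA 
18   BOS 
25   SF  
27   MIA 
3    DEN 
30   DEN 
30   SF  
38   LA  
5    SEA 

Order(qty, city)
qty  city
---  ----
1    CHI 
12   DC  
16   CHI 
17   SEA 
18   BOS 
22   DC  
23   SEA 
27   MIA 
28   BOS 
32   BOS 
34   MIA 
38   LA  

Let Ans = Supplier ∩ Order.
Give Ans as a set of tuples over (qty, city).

{(1, CHI), (18, BOS), (27, MIA), (38, LA)}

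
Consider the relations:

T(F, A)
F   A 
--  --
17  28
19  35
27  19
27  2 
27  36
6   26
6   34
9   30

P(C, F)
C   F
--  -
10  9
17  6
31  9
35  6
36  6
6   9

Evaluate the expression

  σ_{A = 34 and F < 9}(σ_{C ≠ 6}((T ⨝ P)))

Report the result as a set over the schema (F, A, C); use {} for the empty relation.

T ⋈ P (natural join on F): {(6, 26, 17), (6, 26, 35), (6, 26, 36), (6, 34, 17), (6, 34, 35), (6, 34, 36), (9, 30, 10), (9, 30, 31), (9, 30, 6)}
Selection C ≠ 6: {(6, 26, 17), (6, 26, 35), (6, 26, 36), (6, 34, 17), (6, 34, 35), (6, 34, 36), (9, 30, 10), (9, 30, 31)}
Selection A = 34 and F < 9: {(6, 34, 17), (6, 34, 35), (6, 34, 36)}

{(6, 34, 17), (6, 34, 35), (6, 34, 36)}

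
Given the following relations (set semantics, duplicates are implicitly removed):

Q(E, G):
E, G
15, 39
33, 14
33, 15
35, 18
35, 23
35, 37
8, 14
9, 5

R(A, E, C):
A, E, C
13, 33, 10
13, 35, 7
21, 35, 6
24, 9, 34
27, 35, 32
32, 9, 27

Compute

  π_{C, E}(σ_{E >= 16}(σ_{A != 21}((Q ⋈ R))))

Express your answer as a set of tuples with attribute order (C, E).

Natural join on E: {(33, 14, 13, 10), (33, 15, 13, 10), (35, 18, 13, 7), (35, 18, 21, 6), (35, 18, 27, 32), (35, 23, 13, 7), (35, 23, 21, 6), (35, 23, 27, 32), (35, 37, 13, 7), (35, 37, 21, 6), (35, 37, 27, 32), (9, 5, 24, 34), (9, 5, 32, 27)}
Apply σ_{A != 21}; surviving tuples: {(33, 14, 13, 10), (33, 15, 13, 10), (35, 18, 13, 7), (35, 18, 27, 32), (35, 23, 13, 7), (35, 23, 27, 32), (35, 37, 13, 7), (35, 37, 27, 32), (9, 5, 24, 34), (9, 5, 32, 27)}
Apply σ_{E >= 16}; surviving tuples: {(33, 14, 13, 10), (33, 15, 13, 10), (35, 18, 13, 7), (35, 18, 27, 32), (35, 23, 13, 7), (35, 23, 27, 32), (35, 37, 13, 7), (35, 37, 27, 32)}
π_{C, E} gives {(10, 33), (32, 35), (7, 35)} (5 duplicate(s) eliminated).

{(10, 33), (32, 35), (7, 35)}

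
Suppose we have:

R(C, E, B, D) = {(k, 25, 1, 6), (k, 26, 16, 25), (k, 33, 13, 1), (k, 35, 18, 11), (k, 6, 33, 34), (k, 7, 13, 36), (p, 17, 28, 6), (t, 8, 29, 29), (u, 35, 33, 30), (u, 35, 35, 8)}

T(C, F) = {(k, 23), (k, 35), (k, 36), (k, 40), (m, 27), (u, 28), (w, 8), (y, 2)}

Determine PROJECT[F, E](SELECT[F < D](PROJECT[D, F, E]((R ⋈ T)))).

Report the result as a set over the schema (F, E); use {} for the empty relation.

Joining R and T on C yields {(k, 25, 1, 6, 23), (k, 25, 1, 6, 35), (k, 25, 1, 6, 36), (k, 25, 1, 6, 40), (k, 26, 16, 25, 23), (k, 26, 16, 25, 35), (k, 26, 16, 25, 36), (k, 26, 16, 25, 40), (k, 33, 13, 1, 23), (k, 33, 13, 1, 35), (k, 33, 13, 1, 36), (k, 33, 13, 1, 40), (k, 35, 18, 11, 23), (k, 35, 18, 11, 35), (k, 35, 18, 11, 36), (k, 35, 18, 11, 40), (k, 6, 33, 34, 23), (k, 6, 33, 34, 35), (k, 6, 33, 34, 36), (k, 6, 33, 34, 40), (k, 7, 13, 36, 23), (k, 7, 13, 36, 35), (k, 7, 13, 36, 36), (k, 7, 13, 36, 40), (u, 35, 33, 30, 28), (u, 35, 35, 8, 28)}.
Keep only column(s) D, F, E: {(1, 23, 33), (1, 35, 33), (1, 36, 33), (1, 40, 33), (11, 23, 35), (11, 35, 35), (11, 36, 35), (11, 40, 35), (25, 23, 26), (25, 35, 26), (25, 36, 26), (25, 40, 26), (30, 28, 35), (34, 23, 6), (34, 35, 6), (34, 36, 6), (34, 40, 6), (36, 23, 7), (36, 35, 7), (36, 36, 7), (36, 40, 7), (6, 23, 25), (6, 35, 25), (6, 36, 25), (6, 40, 25), (8, 28, 35)}
Selection F < D: {(25, 23, 26), (30, 28, 35), (34, 23, 6), (36, 23, 7), (36, 35, 7)}
Keep only column(s) F, E: {(23, 26), (23, 6), (23, 7), (28, 35), (35, 7)}

{(23, 26), (23, 6), (23, 7), (28, 35), (35, 7)}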